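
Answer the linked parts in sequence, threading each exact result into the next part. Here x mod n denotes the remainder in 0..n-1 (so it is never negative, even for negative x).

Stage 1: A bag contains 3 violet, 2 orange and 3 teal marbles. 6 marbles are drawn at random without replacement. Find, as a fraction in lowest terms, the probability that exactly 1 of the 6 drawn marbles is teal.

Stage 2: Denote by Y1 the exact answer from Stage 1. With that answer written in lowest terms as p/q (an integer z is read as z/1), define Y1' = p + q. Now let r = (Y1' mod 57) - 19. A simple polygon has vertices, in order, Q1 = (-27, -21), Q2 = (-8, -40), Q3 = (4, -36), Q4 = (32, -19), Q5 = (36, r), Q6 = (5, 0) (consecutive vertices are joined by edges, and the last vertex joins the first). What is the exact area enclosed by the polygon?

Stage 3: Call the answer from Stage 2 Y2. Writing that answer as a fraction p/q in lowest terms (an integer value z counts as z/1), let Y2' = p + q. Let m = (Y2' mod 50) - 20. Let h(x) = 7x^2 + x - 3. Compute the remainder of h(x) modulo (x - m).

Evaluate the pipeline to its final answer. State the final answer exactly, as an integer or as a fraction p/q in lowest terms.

Stage 1: total draws C(8,6) = 28; favorable C(3,1)*C(5,5) = 3; P = 3/28; answer 3/28
Stage 2: Y1 = 3/28; threaded value p + q = 31; r = 12; cross terms: (-27*-40 - -8*-21)=912, (-8*-36 - 4*-40)=448, (4*-19 - 32*-36)=1076, (32*12 - 36*-19)=1068, (36*0 - 5*12)=-60, (5*-21 - -27*0)=-105; twice the area = |3339| = 3339; area = 3339/2; answer 3339/2
Stage 3: Y2 = 3339/2; threaded value p + q = 3341; m = 21; remainder = value at the root: 7*(21)^2 + 1*(21)^1 - 3 = (3087) + (21) + (-3) = 3105; answer 3105

3105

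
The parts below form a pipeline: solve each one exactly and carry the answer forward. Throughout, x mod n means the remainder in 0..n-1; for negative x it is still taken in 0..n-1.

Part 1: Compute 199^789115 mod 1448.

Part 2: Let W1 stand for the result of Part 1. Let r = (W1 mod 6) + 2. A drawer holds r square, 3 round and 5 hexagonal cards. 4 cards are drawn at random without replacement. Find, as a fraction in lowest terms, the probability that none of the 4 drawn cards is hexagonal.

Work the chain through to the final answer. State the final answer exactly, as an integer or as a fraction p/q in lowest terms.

Part 1: squarings mod 1448: 199^1=199, 199^2=505, 199^4=177, 199^8=921, 199^16=1161, 199^32=1281, 199^64=377, 199^128=225, 199^256=1393, 199^512=129, 199^1024=713, 199^2048=121, 199^4096=161, 199^8192=1305, 199^16384=177, 199^32768=921, 199^65536=1161, 199^131072=1281, 199^262144=377, 199^524288=225; 199^789115 = 199^1 * 199^2 * 199^8 * 199^16 * 199^32 * 199^64 * 199^512 * 199^2048 * 199^262144 * 199^524288 = 455 (mod 1448); answer 455
Part 2: W1 = 455; r = 7; total draws C(15,4) = 1365; favorable C(10,4) = 210; P = 2/13; answer 2/13

2/13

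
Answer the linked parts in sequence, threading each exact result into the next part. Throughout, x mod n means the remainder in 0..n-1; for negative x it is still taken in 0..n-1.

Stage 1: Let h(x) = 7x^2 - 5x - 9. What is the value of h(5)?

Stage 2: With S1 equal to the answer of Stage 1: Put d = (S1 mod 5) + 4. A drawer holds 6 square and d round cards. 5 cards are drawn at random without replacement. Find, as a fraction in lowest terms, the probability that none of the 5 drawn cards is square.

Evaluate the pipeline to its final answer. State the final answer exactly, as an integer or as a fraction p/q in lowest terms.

Stage 1: 7*(5)^2 - 5*(5)^1 - 9 = (175) + (-25) + (-9) = 141; answer 141
Stage 2: S1 = 141; d = 5; total draws C(11,5) = 462; favorable C(5,5) = 1; P = 1/462; answer 1/462

1/462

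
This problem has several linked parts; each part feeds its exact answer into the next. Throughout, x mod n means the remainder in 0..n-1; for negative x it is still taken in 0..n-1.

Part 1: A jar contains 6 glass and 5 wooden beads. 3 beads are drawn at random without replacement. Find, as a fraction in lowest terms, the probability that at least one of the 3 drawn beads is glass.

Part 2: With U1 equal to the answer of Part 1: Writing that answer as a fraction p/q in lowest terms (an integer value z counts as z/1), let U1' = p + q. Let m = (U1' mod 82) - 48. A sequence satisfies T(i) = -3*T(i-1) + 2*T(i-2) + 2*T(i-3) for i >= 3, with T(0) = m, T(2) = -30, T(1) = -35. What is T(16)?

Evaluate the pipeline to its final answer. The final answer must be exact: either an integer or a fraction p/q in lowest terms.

Part 1: total draws C(11,3) = 165; complement C(5,3) = 10; favorable 165 - 10 = 155; P = 31/33; answer 31/33
Part 2: U1 = 31/33; threaded value p + q = 64; m = 16; T(3) = -3*(-30) + 2*(-35) + 2*(16) = 52; iterating: T(3)=52, T(4)=-286, T(5)=902, T(6)=-3174, T(7)=10754, T(8)=-36806, T(9)=125578, T(10)=-428838, T(11)=1464058, T(12)=-4998694, T(13)=17066522, T(14)=-58268838, T(15)=198942170, T(16)=-679231142; answer -679231142

-679231142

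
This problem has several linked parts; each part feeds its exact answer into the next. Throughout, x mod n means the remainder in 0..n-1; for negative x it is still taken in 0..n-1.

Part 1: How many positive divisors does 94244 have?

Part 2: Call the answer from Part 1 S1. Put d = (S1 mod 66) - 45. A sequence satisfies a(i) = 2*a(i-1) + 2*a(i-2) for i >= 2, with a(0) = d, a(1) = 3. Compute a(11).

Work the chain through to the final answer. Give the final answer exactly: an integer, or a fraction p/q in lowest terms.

Part 1: 94244 = 2^2 * 23561; number of divisors = (2+1) * (1+1) = 6; answer 6
Part 2: S1 = 6; d = -39; a(2) = 2*(3) + 2*(-39) = -72; iterating: a(2)=-72, a(3)=-138, a(4)=-420, a(5)=-1116, a(6)=-3072, a(7)=-8376, a(8)=-22896, a(9)=-62544, a(10)=-170880, a(11)=-466848; answer -466848

-466848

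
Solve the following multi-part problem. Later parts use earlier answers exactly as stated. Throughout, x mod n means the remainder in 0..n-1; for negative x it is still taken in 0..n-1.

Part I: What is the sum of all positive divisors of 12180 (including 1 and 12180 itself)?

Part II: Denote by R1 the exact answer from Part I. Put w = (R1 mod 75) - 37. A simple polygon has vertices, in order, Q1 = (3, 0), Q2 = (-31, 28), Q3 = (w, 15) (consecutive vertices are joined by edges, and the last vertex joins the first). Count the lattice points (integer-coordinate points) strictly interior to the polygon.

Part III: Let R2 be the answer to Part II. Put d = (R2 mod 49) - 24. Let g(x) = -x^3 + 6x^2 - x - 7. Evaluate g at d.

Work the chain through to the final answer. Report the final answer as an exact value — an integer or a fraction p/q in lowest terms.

Part I: 12180 = 2^2 * 3 * 5 * 7 * 29; sigma = (1 + 2 + 4) * (1 + 3) * (1 + 5) * (1 + 7) * (1 + 29) = 7 * 4 * 6 * 8 * 30 = 40320; answer 40320
Part II: R1 = 40320; w = 8; cross terms: (3*28 - -31*0)=84, (-31*15 - 8*28)=-689, (8*0 - 3*15)=-45; twice the area = |-650| = 650; area = 325; boundary points = 2 + 13 + 5 = 20; strictly interior points = area - boundary/2 + 1 = 316; answer 316
Part III: R2 = 316; d = -2; -1*(-2)^3 + 6*(-2)^2 - 1*(-2)^1 - 7 = (8) + (24) + (2) + (-7) = 27; answer 27

27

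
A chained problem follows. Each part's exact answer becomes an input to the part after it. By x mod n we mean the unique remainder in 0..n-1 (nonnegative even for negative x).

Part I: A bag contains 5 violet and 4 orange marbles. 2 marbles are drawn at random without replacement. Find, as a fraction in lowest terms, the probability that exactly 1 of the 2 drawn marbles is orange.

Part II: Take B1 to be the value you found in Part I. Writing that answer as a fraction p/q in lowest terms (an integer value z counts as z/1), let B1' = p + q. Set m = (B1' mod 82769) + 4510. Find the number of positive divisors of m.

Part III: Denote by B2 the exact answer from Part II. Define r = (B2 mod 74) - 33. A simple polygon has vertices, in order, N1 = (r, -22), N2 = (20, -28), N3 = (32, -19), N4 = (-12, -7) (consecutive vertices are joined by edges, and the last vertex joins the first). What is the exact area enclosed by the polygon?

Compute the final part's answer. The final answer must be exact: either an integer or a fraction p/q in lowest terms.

957/2

Part I: total draws C(9,2) = 36; favorable C(4,1)*C(5,1) = 20; P = 5/9; answer 5/9
Part II: B1 = 5/9; threaded value p + q = 14; m = 4524; 4524 = 2^2 * 3 * 13 * 29; number of divisors = (2+1) * (1+1) * (1+1) * (1+1) = 24; answer 24
Part III: B2 = 24; r = -9; cross terms: (-9*-28 - 20*-22)=692, (20*-19 - 32*-28)=516, (32*-7 - -12*-19)=-452, (-12*-22 - -9*-7)=201; twice the area = |957| = 957; area = 957/2; answer 957/2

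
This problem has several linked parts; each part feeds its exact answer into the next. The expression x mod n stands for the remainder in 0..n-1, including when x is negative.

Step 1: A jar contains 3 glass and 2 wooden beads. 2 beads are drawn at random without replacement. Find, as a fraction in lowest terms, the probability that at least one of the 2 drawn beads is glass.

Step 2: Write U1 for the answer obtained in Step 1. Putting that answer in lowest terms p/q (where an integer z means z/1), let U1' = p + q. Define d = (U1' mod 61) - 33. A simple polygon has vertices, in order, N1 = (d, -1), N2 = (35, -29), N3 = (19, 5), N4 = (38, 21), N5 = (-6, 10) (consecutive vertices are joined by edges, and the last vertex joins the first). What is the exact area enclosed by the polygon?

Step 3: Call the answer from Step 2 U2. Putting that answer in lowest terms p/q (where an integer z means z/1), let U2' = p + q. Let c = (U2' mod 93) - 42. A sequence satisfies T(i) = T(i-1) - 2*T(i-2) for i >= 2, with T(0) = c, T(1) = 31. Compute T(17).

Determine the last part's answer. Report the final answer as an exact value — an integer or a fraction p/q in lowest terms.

Step 1: total draws C(5,2) = 10; complement C(2,2) = 1; favorable 10 - 1 = 9; P = 9/10; answer 9/10
Step 2: U1 = 9/10; threaded value p + q = 19; d = -14; cross terms: (-14*-29 - 35*-1)=441, (35*5 - 19*-29)=726, (19*21 - 38*5)=209, (38*10 - -6*21)=506, (-6*-1 - -14*10)=146; twice the area = |2028| = 2028; area = 1014; answer 1014
Step 3: U2 = 1014; threaded value p + q = 1015; c = 43; T(2) = 1*(31) - 2*(43) = -55; iterating: T(2)=-55, T(3)=-117, T(4)=-7, T(5)=227, T(6)=241, T(7)=-213, T(8)=-695, T(9)=-269, T(10)=1121, T(11)=1659, T(12)=-583, T(13)=-3901, T(14)=-2735, T(15)=5067, T(16)=10537, T(17)=403; answer 403

403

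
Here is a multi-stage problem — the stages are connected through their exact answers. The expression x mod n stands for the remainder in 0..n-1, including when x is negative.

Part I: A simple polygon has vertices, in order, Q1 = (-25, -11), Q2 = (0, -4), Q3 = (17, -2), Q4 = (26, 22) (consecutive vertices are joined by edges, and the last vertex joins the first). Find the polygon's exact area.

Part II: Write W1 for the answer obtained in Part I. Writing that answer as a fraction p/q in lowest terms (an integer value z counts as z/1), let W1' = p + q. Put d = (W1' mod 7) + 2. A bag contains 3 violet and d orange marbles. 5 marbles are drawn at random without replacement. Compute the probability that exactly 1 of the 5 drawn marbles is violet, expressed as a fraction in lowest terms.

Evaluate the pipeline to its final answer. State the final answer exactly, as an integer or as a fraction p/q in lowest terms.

15/56

Part I: cross terms: (-25*-4 - 0*-11)=100, (0*-2 - 17*-4)=68, (17*22 - 26*-2)=426, (26*-11 - -25*22)=264; twice the area = |858| = 858; area = 429; answer 429
Part II: W1 = 429; threaded value p + q = 430; d = 5; total draws C(8,5) = 56; favorable C(3,1)*C(5,4) = 15; P = 15/56; answer 15/56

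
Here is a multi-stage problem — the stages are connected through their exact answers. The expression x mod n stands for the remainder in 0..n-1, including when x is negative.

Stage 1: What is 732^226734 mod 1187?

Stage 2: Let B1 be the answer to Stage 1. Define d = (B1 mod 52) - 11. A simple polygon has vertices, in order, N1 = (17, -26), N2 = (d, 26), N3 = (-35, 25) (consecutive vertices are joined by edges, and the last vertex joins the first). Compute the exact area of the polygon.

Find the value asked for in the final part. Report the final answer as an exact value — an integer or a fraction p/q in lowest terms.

3877/2

Stage 1: squarings mod 1187: 732^1=732, 732^2=487, 732^4=956, 732^8=1133, 732^16=542, 732^32=575, 732^64=639, 732^128=1180, 732^256=49, 732^512=27, 732^1024=729, 732^2048=852, 732^4096=647, 732^8192=785, 732^16384=172, 732^32768=1096, 732^65536=1159, 732^131072=784; 732^226734 = 732^2 * 732^4 * 732^8 * 732^32 * 732^128 * 732^256 * 732^1024 * 732^4096 * 732^8192 * 732^16384 * 732^65536 * 732^131072 = 675 (mod 1187); answer 675
Stage 2: B1 = 675; d = 40; cross terms: (17*26 - 40*-26)=1482, (40*25 - -35*26)=1910, (-35*-26 - 17*25)=485; twice the area = |3877| = 3877; area = 3877/2; answer 3877/2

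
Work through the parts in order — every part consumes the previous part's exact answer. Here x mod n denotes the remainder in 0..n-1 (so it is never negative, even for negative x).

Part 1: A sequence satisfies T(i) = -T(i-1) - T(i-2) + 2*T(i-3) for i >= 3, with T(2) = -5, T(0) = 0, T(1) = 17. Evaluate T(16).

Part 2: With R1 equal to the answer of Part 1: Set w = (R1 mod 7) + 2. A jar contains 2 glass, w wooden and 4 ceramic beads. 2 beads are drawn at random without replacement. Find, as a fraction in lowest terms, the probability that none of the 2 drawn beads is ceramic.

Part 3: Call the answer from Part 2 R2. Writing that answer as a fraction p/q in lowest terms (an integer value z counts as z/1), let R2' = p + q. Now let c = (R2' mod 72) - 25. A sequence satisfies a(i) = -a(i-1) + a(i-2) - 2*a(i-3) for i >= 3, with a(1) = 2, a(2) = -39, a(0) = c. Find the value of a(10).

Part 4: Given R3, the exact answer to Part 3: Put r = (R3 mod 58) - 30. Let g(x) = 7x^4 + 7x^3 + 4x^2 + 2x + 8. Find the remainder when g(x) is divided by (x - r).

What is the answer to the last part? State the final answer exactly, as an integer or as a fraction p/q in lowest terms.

10748

Part 1: T(3) = -1*(-5) - 1*(17) + 2*(0) = -12; iterating: T(3)=-12, T(4)=51, T(5)=-49, T(6)=-26, T(7)=177, T(8)=-249, T(9)=20, T(10)=583, T(11)=-1101, T(12)=558, T(13)=1709, T(14)=-4469, T(15)=3876, T(16)=4011; answer 4011
Part 2: R1 = 4011; w = 2; total draws C(8,2) = 28; favorable C(4,2) = 6; P = 3/14; answer 3/14
Part 3: R2 = 3/14; threaded value p + q = 17; c = -8; a(3) = -1*(-39) + 1*(2) - 2*(-8) = 57; iterating: a(3)=57, a(4)=-100, a(5)=235, a(6)=-449, a(7)=884, a(8)=-1803, a(9)=3585, a(10)=-7156; answer -7156
Part 4: R3 = -7156; r = 6; remainder = value at the root: 7*(6)^4 + 7*(6)^3 + 4*(6)^2 + 2*(6)^1 + 8 = (9072) + (1512) + (144) + (12) + (8) = 10748; answer 10748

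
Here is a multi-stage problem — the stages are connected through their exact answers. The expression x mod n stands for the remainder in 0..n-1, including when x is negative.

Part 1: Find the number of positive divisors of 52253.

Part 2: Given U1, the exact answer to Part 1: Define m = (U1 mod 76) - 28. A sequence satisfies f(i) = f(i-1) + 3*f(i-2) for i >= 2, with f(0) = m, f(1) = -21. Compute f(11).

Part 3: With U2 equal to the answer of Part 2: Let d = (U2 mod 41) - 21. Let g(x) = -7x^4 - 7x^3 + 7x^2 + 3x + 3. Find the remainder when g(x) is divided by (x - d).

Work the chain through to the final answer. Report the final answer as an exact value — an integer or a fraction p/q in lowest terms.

-286703

Part 1: 52253 is prime, so its only divisors are 1 and 52253; count = 2; answer 2
Part 2: U1 = 2; m = -26; f(2) = 1*(-21) + 3*(-26) = -99; iterating: f(2)=-99, f(3)=-162, f(4)=-459, f(5)=-945, f(6)=-2322, f(7)=-5157, f(8)=-12123, f(9)=-27594, f(10)=-63963, f(11)=-146745; answer -146745
Part 3: U2 = -146745; d = 14; remainder = value at the root: -7*(14)^4 - 7*(14)^3 + 7*(14)^2 + 3*(14)^1 + 3 = (-268912) + (-19208) + (1372) + (42) + (3) = -286703; answer -286703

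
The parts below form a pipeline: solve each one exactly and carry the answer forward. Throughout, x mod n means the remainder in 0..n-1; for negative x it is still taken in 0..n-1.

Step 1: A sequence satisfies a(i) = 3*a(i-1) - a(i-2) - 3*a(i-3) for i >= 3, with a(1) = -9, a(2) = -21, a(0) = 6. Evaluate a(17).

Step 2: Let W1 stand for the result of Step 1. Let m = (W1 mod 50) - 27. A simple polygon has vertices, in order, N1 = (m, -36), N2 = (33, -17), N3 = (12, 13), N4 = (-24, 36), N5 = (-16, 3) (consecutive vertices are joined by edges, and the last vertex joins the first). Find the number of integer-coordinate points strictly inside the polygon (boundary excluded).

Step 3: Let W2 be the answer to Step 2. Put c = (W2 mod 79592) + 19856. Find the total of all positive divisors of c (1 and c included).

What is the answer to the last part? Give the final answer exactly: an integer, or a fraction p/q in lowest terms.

Step 1: a(3) = 3*(-21) - 1*(-9) - 3*(6) = -72; iterating: a(3)=-72, a(4)=-168, a(5)=-369, a(6)=-723, a(7)=-1296, a(8)=-2058, a(9)=-2709, a(10)=-2181, a(11)=2340, a(12)=17328, a(13)=56187, a(14)=144213, a(15)=324468, a(16)=660630, a(17)=1224783; answer 1224783
Step 2: W1 = 1224783; m = 6; cross terms: (6*-17 - 33*-36)=1086, (33*13 - 12*-17)=633, (12*36 - -24*13)=744, (-24*3 - -16*36)=504, (-16*-36 - 6*3)=558; twice the area = |3525| = 3525; area = 3525/2; boundary points = 1 + 3 + 1 + 1 + 1 = 7; strictly interior points = area - boundary/2 + 1 = 1760; answer 1760
Step 3: W2 = 1760; c = 21616; 21616 = 2^4 * 7 * 193; sigma = (1 + 2 + 4 + 8 + 16) * (1 + 7) * (1 + 193) = 31 * 8 * 194 = 48112; answer 48112

48112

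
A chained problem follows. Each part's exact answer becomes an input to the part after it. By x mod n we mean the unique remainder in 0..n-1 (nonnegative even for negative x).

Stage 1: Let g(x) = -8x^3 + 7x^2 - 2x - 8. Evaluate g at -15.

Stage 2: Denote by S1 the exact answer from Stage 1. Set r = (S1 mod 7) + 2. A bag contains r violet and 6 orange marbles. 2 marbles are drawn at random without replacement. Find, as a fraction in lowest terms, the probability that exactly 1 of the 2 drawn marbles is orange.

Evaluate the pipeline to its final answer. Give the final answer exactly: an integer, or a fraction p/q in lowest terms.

8/15

Stage 1: -8*(-15)^3 + 7*(-15)^2 - 2*(-15)^1 - 8 = (27000) + (1575) + (30) + (-8) = 28597; answer 28597
Stage 2: S1 = 28597; r = 4; total draws C(10,2) = 45; favorable C(6,1)*C(4,1) = 24; P = 8/15; answer 8/15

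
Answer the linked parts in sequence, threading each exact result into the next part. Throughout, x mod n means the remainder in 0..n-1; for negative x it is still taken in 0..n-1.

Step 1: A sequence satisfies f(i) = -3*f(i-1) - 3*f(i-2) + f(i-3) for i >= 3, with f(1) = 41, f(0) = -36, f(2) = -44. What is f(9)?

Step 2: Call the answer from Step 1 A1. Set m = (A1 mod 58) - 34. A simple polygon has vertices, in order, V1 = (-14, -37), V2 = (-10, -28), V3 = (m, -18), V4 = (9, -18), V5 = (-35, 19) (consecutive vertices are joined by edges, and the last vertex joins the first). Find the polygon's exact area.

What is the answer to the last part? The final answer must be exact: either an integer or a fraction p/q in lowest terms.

Step 1: f(3) = -3*(-44) - 3*(41) + 1*(-36) = -27; iterating: f(3)=-27, f(4)=254, f(5)=-725, f(6)=1386, f(7)=-1729, f(8)=304, f(9)=5661; answer 5661
Step 2: A1 = 5661; m = 1; cross terms: (-14*-28 - -10*-37)=22, (-10*-18 - 1*-28)=208, (1*-18 - 9*-18)=144, (9*19 - -35*-18)=-459, (-35*-37 - -14*19)=1561; twice the area = |1476| = 1476; area = 738; answer 738

738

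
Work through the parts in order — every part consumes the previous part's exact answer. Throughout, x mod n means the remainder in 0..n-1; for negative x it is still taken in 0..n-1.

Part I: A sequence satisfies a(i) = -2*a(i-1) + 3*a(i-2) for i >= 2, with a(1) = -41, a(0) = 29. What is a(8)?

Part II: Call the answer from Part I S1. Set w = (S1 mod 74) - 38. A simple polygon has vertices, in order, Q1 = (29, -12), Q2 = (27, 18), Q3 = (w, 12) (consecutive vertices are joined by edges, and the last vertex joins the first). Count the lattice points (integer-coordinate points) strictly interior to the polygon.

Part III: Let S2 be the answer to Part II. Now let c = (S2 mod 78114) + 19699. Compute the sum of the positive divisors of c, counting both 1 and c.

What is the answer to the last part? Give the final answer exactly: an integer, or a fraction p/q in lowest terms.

49680

Part I: a(2) = -2*(-41) + 3*(29) = 169; iterating: a(2)=169, a(3)=-461, a(4)=1429, a(5)=-4241, a(6)=12769, a(7)=-38261, a(8)=114829; answer 114829
Part II: S1 = 114829; w = 17; cross terms: (29*18 - 27*-12)=846, (27*12 - 17*18)=18, (17*-12 - 29*12)=-552; twice the area = |312| = 312; area = 156; boundary points = 2 + 2 + 12 = 16; strictly interior points = area - boundary/2 + 1 = 149; answer 149
Part III: S2 = 149; c = 19848; 19848 = 2^3 * 3 * 827; sigma = (1 + 2 + 4 + 8) * (1 + 3) * (1 + 827) = 15 * 4 * 828 = 49680; answer 49680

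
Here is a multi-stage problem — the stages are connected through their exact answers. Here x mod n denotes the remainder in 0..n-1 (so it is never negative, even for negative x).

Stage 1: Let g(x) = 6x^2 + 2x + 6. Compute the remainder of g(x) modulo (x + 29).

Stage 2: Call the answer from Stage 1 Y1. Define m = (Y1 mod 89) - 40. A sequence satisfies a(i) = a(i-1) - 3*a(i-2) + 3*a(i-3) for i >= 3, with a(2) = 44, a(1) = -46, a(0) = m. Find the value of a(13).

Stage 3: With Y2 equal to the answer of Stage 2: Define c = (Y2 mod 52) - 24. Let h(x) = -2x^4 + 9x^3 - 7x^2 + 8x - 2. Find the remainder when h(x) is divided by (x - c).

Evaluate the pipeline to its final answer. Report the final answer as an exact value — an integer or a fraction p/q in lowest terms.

Stage 1: remainder = value at the root: 6*(-29)^2 + 2*(-29)^1 + 6 = (5046) + (-58) + (6) = 4994; answer 4994
Stage 2: Y1 = 4994; m = -30; a(3) = 1*(44) - 3*(-46) + 3*(-30) = 92; iterating: a(3)=92, a(4)=-178, a(5)=-322, a(6)=488, a(7)=920, a(8)=-1510, a(9)=-2806, a(10)=4484, a(11)=8372, a(12)=-13498, a(13)=-25162; answer -25162
Stage 3: Y2 = -25162; c = -18; remainder = value at the root: -2*(-18)^4 + 9*(-18)^3 - 7*(-18)^2 + 8*(-18)^1 - 2 = (-209952) + (-52488) + (-2268) + (-144) + (-2) = -264854; answer -264854

-264854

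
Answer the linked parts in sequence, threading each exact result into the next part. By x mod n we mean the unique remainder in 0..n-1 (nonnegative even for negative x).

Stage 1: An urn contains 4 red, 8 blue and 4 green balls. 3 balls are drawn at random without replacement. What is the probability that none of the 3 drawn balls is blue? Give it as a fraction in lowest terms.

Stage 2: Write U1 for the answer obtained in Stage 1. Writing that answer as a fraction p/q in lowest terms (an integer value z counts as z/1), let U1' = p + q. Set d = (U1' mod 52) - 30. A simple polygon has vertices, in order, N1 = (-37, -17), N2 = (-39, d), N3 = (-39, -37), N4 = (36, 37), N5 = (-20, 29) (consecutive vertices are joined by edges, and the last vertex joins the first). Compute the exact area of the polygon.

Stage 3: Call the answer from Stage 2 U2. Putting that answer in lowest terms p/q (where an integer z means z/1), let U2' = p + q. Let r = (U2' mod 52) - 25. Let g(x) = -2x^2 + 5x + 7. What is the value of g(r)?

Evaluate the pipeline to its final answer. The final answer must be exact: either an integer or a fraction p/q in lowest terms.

Stage 1: total draws C(16,3) = 560; favorable C(8,3) = 56; P = 1/10; answer 1/10
Stage 2: U1 = 1/10; threaded value p + q = 11; d = -19; cross terms: (-37*-19 - -39*-17)=40, (-39*-37 - -39*-19)=702, (-39*37 - 36*-37)=-111, (36*29 - -20*37)=1784, (-20*-17 - -37*29)=1413; twice the area = |3828| = 3828; area = 1914; answer 1914
Stage 3: U2 = 1914; threaded value p + q = 1915; r = 18; -2*(18)^2 + 5*(18)^1 + 7 = (-648) + (90) + (7) = -551; answer -551

-551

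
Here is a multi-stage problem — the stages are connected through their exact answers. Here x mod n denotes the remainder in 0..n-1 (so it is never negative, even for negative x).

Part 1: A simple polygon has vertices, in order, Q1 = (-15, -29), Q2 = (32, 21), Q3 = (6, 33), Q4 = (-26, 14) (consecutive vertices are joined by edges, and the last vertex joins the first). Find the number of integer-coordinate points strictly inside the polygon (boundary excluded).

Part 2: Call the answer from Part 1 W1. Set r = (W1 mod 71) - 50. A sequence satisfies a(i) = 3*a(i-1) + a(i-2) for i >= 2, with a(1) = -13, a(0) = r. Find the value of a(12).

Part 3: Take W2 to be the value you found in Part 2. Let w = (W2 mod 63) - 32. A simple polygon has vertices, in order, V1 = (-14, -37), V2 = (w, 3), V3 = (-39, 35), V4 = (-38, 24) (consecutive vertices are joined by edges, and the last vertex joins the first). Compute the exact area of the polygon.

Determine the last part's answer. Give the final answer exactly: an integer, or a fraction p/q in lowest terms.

2211/2

Part 1: cross terms: (-15*21 - 32*-29)=613, (32*33 - 6*21)=930, (6*14 - -26*33)=942, (-26*-29 - -15*14)=964; twice the area = |3449| = 3449; area = 3449/2; boundary points = 1 + 2 + 1 + 1 = 5; strictly interior points = area - boundary/2 + 1 = 1723; answer 1723
Part 2: W1 = 1723; r = -31; a(2) = 3*(-13) + 1*(-31) = -70; iterating: a(2)=-70, a(3)=-223, a(4)=-739, a(5)=-2440, a(6)=-8059, a(7)=-26617, a(8)=-87910, a(9)=-290347, a(10)=-958951, a(11)=-3167200, a(12)=-10460551; answer -10460551
Part 3: W2 = -10460551; w = 0; cross terms: (-14*3 - 0*-37)=-42, (0*35 - -39*3)=117, (-39*24 - -38*35)=394, (-38*-37 - -14*24)=1742; twice the area = |2211| = 2211; area = 2211/2; answer 2211/2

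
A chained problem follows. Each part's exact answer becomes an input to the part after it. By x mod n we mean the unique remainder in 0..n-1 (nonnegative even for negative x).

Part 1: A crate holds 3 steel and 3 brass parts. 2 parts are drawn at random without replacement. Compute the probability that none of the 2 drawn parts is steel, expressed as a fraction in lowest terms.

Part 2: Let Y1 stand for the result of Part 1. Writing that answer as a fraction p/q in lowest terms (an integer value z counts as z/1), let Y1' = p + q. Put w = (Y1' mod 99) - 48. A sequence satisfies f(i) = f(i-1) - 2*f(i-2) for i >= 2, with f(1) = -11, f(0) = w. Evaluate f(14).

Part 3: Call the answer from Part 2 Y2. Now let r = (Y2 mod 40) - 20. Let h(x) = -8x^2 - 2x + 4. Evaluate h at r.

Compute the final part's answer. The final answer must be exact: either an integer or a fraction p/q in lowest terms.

Part 1: total draws C(6,2) = 15; favorable C(3,2) = 3; P = 1/5; answer 1/5
Part 2: Y1 = 1/5; threaded value p + q = 6; w = -42; f(2) = 1*(-11) - 2*(-42) = 73; iterating: f(2)=73, f(3)=95, f(4)=-51, f(5)=-241, f(6)=-139, f(7)=343, f(8)=621, f(9)=-65, f(10)=-1307, f(11)=-1177, f(12)=1437, f(13)=3791, f(14)=917; answer 917
Part 3: Y2 = 917; r = 17; -8*(17)^2 - 2*(17)^1 + 4 = (-2312) + (-34) + (4) = -2342; answer -2342

-2342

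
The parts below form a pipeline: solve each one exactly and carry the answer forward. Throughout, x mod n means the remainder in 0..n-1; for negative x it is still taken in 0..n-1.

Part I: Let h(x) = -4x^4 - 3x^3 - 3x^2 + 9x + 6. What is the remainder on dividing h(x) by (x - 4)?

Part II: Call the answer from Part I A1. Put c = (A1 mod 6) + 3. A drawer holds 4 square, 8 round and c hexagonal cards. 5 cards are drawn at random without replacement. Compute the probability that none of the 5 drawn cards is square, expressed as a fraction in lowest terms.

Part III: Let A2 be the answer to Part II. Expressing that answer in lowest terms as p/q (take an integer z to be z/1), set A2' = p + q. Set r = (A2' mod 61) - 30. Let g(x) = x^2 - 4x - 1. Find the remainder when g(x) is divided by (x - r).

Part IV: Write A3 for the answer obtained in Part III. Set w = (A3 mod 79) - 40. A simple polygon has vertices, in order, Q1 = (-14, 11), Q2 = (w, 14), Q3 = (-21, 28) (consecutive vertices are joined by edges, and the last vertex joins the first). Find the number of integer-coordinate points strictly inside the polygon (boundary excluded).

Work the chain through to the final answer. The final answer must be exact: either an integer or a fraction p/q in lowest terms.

52

Part I: remainder = value at the root: -4*(4)^4 - 3*(4)^3 - 3*(4)^2 + 9*(4)^1 + 6 = (-1024) + (-192) + (-48) + (36) + (6) = -1222; answer -1222
Part II: A1 = -1222; c = 5; total draws C(17,5) = 6188; favorable C(13,5) = 1287; P = 99/476; answer 99/476
Part III: A2 = 99/476; threaded value p + q = 575; r = -4; remainder = value at the root: 1*(-4)^2 - 4*(-4)^1 - 1 = (16) + (16) + (-1) = 31; answer 31
Part IV: A3 = 31; w = -9; cross terms: (-14*14 - -9*11)=-97, (-9*28 - -21*14)=42, (-21*11 - -14*28)=161; twice the area = |106| = 106; area = 53; boundary points = 1 + 2 + 1 = 4; strictly interior points = area - boundary/2 + 1 = 52; answer 52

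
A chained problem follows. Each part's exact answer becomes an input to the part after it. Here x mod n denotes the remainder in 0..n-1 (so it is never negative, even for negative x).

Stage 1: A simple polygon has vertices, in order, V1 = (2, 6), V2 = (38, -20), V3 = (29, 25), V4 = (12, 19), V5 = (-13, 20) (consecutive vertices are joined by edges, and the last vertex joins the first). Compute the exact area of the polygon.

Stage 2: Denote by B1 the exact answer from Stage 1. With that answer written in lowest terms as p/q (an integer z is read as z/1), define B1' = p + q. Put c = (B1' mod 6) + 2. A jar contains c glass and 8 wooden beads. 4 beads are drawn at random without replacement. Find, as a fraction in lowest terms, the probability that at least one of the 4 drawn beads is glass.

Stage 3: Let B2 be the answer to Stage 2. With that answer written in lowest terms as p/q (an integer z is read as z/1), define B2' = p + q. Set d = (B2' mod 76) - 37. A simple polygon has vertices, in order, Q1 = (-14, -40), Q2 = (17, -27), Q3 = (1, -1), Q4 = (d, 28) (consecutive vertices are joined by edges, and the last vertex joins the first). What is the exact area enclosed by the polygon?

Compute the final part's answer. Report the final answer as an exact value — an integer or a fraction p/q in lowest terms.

1368

Stage 1: cross terms: (2*-20 - 38*6)=-268, (38*25 - 29*-20)=1530, (29*19 - 12*25)=251, (12*20 - -13*19)=487, (-13*6 - 2*20)=-118; twice the area = |1882| = 1882; area = 941; answer 941
Stage 2: B1 = 941; threaded value p + q = 942; c = 2; total draws C(10,4) = 210; complement C(8,4) = 70; favorable 210 - 70 = 140; P = 2/3; answer 2/3
Stage 3: B2 = 2/3; threaded value p + q = 5; d = -32; cross terms: (-14*-27 - 17*-40)=1058, (17*-1 - 1*-27)=10, (1*28 - -32*-1)=-4, (-32*-40 - -14*28)=1672; twice the area = |2736| = 2736; area = 1368; answer 1368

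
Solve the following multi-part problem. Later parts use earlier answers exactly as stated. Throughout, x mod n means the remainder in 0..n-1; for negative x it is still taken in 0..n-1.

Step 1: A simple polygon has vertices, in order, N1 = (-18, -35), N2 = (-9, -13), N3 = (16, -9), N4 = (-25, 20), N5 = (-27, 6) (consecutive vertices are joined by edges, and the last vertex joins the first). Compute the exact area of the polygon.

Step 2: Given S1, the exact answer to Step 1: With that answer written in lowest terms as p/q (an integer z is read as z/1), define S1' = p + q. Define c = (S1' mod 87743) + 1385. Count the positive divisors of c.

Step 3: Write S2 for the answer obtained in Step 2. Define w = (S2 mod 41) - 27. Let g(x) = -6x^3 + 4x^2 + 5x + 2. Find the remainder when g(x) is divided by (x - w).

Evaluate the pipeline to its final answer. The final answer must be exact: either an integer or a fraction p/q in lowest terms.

57227

Step 1: cross terms: (-18*-13 - -9*-35)=-81, (-9*-9 - 16*-13)=289, (16*20 - -25*-9)=95, (-25*6 - -27*20)=390, (-27*-35 - -18*6)=1053; twice the area = |1746| = 1746; area = 873; answer 873
Step 2: S1 = 873; threaded value p + q = 874; c = 2259; 2259 = 3^2 * 251; number of divisors = (2+1) * (1+1) = 6; answer 6
Step 3: S2 = 6; w = -21; remainder = value at the root: -6*(-21)^3 + 4*(-21)^2 + 5*(-21)^1 + 2 = (55566) + (1764) + (-105) + (2) = 57227; answer 57227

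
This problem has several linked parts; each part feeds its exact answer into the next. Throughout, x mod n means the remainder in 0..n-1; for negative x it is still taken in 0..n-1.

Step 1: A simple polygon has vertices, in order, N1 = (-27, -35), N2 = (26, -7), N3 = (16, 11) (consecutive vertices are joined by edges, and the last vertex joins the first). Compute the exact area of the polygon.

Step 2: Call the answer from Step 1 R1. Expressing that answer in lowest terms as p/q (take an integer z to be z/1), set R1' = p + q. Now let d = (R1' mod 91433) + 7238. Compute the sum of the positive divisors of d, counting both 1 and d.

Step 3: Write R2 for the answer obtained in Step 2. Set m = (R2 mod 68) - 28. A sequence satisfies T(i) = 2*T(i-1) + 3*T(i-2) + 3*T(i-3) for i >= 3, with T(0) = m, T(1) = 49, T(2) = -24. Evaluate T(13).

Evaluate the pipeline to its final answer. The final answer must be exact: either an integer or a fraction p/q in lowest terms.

Step 1: cross terms: (-27*-7 - 26*-35)=1099, (26*11 - 16*-7)=398, (16*-35 - -27*11)=-263; twice the area = |1234| = 1234; area = 617; answer 617
Step 2: R1 = 617; threaded value p + q = 618; d = 7856; 7856 = 2^4 * 491; sigma = (1 + 2 + 4 + 8 + 16) * (1 + 491) = 31 * 492 = 15252; answer 15252
Step 3: R2 = 15252; m = -8; T(3) = 2*(-24) + 3*(49) + 3*(-8) = 75; iterating: T(3)=75, T(4)=225, T(5)=603, T(6)=2106, T(7)=6696, T(8)=21519, T(9)=69444, T(10)=223533, T(11)=719955, T(12)=2318841, T(13)=7468146; answer 7468146

7468146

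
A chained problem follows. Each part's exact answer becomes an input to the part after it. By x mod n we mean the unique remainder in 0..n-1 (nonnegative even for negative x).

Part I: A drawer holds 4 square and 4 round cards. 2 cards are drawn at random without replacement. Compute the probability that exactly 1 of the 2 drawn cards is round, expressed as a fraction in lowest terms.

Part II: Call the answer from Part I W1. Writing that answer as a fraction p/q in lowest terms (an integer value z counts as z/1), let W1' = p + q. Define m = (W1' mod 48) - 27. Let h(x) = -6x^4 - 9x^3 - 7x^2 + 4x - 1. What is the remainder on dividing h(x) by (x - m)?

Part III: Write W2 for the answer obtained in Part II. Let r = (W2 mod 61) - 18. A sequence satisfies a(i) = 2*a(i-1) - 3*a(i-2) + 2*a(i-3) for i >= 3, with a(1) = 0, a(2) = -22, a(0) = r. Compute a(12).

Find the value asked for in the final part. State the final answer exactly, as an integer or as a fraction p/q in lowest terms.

-1166

Part I: total draws C(8,2) = 28; favorable C(4,1)*C(4,1) = 16; P = 4/7; answer 4/7
Part II: W1 = 4/7; threaded value p + q = 11; m = -16; remainder = value at the root: -6*(-16)^4 - 9*(-16)^3 - 7*(-16)^2 + 4*(-16)^1 - 1 = (-393216) + (36864) + (-1792) + (-64) + (-1) = -358209; answer -358209
Part III: W2 = -358209; r = 26; a(3) = 2*(-22) - 3*(0) + 2*(26) = 8; iterating: a(3)=8, a(4)=82, a(5)=96, a(6)=-38, a(7)=-200, a(8)=-94, a(9)=336, a(10)=554, a(11)=-88, a(12)=-1166; answer -1166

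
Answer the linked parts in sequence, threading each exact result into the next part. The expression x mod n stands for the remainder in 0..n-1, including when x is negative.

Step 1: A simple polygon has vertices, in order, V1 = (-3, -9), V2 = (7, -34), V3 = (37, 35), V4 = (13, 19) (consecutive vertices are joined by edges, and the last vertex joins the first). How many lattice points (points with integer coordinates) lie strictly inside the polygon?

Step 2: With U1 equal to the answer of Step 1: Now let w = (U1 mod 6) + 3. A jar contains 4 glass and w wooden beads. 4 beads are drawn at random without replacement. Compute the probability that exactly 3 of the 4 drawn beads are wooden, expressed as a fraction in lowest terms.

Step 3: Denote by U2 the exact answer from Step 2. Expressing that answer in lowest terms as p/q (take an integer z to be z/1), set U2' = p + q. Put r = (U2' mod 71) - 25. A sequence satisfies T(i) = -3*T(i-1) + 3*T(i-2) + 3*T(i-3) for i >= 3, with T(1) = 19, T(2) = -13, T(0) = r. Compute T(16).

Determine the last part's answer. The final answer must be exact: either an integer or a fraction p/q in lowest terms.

Step 1: cross terms: (-3*-34 - 7*-9)=165, (7*35 - 37*-34)=1503, (37*19 - 13*35)=248, (13*-9 - -3*19)=-60; twice the area = |1856| = 1856; area = 928; boundary points = 5 + 3 + 8 + 4 = 20; strictly interior points = area - boundary/2 + 1 = 919; answer 919
Step 2: U1 = 919; w = 4; total draws C(8,4) = 70; favorable C(4,3)*C(4,1) = 16; P = 8/35; answer 8/35
Step 3: U2 = 8/35; threaded value p + q = 43; r = 18; T(3) = -3*(-13) + 3*(19) + 3*(18) = 150; iterating: T(3)=150, T(4)=-432, T(5)=1707, T(6)=-5967, T(7)=21726, T(8)=-77958, T(9)=281151, T(10)=-1012149, T(11)=3646026, T(12)=-13131072, T(13)=47294847, T(14)=-170339679, T(15)=613510362, T(16)=-2209665582; answer -2209665582

-2209665582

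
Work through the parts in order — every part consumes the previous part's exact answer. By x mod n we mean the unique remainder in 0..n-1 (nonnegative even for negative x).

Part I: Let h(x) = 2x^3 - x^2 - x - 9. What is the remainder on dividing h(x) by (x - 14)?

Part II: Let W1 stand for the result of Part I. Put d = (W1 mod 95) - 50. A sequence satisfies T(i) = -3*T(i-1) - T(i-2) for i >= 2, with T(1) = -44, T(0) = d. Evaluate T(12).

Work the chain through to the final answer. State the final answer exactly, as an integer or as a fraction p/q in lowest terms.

2146458

Part I: remainder = value at the root: 2*(14)^3 - 1*(14)^2 - 1*(14)^1 - 9 = (5488) + (-196) + (-14) + (-9) = 5269; answer 5269
Part II: W1 = 5269; d = -6; T(2) = -3*(-44) - 1*(-6) = 138; iterating: T(2)=138, T(3)=-370, T(4)=972, T(5)=-2546, T(6)=6666, T(7)=-17452, T(8)=45690, T(9)=-119618, T(10)=313164, T(11)=-819874, T(12)=2146458; answer 2146458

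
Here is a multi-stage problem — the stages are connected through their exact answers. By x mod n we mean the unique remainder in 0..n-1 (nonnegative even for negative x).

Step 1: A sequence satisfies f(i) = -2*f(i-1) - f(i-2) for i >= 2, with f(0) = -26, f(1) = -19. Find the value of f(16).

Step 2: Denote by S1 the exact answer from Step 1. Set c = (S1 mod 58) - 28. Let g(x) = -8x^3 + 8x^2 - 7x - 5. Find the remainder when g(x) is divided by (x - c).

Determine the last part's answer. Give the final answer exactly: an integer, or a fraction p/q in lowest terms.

-169545

Step 1: f(2) = -2*(-19) - 1*(-26) = 64; iterating: f(2)=64, f(3)=-109, f(4)=154, f(5)=-199, f(6)=244, f(7)=-289, f(8)=334, f(9)=-379, f(10)=424, f(11)=-469, f(12)=514, f(13)=-559, f(14)=604, f(15)=-649, f(16)=694; answer 694
Step 2: S1 = 694; c = 28; remainder = value at the root: -8*(28)^3 + 8*(28)^2 - 7*(28)^1 - 5 = (-175616) + (6272) + (-196) + (-5) = -169545; answer -169545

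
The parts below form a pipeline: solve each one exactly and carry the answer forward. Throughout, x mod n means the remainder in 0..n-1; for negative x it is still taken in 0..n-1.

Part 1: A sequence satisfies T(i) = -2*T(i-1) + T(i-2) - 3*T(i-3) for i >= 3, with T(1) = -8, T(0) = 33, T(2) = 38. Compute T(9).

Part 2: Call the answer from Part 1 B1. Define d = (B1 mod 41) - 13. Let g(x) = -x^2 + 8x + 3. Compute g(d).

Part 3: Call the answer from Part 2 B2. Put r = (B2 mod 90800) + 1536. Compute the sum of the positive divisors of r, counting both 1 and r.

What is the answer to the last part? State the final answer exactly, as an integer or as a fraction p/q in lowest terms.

Part 1: T(3) = -2*(38) + 1*(-8) - 3*(33) = -183; iterating: T(3)=-183, T(4)=428, T(5)=-1153, T(6)=3283, T(7)=-9003, T(8)=24748, T(9)=-68348; answer -68348
Part 2: B1 = -68348; d = 27; -1*(27)^2 + 8*(27)^1 + 3 = (-729) + (216) + (3) = -510; answer -510
Part 3: B2 = -510; r = 91826; 91826 = 2 * 7^2 * 937; sigma = (1 + 2) * (1 + 7 + 49) * (1 + 937) = 3 * 57 * 938 = 160398; answer 160398

160398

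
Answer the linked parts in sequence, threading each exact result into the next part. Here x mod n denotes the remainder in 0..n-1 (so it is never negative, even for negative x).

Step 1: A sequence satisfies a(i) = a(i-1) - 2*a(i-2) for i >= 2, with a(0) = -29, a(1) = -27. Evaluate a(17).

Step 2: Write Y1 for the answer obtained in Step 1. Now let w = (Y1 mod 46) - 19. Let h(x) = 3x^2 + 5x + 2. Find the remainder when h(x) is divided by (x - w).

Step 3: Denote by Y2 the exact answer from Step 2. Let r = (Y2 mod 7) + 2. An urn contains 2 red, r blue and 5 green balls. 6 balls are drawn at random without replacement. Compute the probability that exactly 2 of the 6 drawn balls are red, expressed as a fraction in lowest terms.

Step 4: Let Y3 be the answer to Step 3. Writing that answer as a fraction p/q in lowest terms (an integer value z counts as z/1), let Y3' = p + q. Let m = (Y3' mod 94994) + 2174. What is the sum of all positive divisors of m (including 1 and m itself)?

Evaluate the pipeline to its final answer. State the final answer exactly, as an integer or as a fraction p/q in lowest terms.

2512

Step 1: a(2) = 1*(-27) - 2*(-29) = 31; iterating: a(2)=31, a(3)=85, a(4)=23, a(5)=-147, a(6)=-193, a(7)=101, a(8)=487, a(9)=285, a(10)=-689, a(11)=-1259, a(12)=119, a(13)=2637, a(14)=2399, a(15)=-2875, a(16)=-7673, a(17)=-1923; answer -1923
Step 2: Y1 = -1923; w = -10; remainder = value at the root: 3*(-10)^2 + 5*(-10)^1 + 2 = (300) + (-50) + (2) = 252; answer 252
Step 3: Y2 = 252; r = 2; total draws C(9,6) = 84; favorable C(2,2)*C(7,4) = 35; P = 5/12; answer 5/12
Step 4: Y3 = 5/12; threaded value p + q = 17; m = 2191; 2191 = 7 * 313; sigma = (1 + 7) * (1 + 313) = 8 * 314 = 2512; answer 2512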